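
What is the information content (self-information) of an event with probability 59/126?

Information content I(x) = -log₂(p(x))
I = -log₂(59/126) = -log₂(0.4683)
I = 1.0946 bits


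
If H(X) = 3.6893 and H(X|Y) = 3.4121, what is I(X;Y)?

I(X;Y) = H(X) - H(X|Y)
I(X;Y) = 3.6893 - 3.4121 = 0.2772 bits


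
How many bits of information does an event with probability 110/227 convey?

Information content I(x) = -log₂(p(x))
I = -log₂(110/227) = -log₂(0.4846)
I = 1.0452 bits


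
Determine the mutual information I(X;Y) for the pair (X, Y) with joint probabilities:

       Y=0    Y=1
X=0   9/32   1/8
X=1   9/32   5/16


H(X) = 0.9745, H(Y) = 0.9887, H(X,Y) = 1.9288
I(X;Y) = H(X) + H(Y) - H(X,Y) = 0.0344 bits


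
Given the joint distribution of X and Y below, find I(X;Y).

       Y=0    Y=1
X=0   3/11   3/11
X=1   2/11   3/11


H(X) = 0.9940, H(Y) = 0.9940, H(X,Y) = 1.9808
I(X;Y) = H(X) + H(Y) - H(X,Y) = 0.0072 bits


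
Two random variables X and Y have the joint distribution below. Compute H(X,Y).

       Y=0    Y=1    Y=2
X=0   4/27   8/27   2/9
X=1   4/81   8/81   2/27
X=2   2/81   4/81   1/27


H(X,Y) = -Σ p(x,y) log₂ p(x,y)
  p(0,0)=4/27: -0.1481 × log₂(0.1481) = 0.4081
  p(0,1)=8/27: -0.2963 × log₂(0.2963) = 0.5200
  p(0,2)=2/9: -0.2222 × log₂(0.2222) = 0.4822
  p(1,0)=4/81: -0.0494 × log₂(0.0494) = 0.2143
  p(1,1)=8/81: -0.0988 × log₂(0.0988) = 0.3299
  p(1,2)=2/27: -0.0741 × log₂(0.0741) = 0.2781
  p(2,0)=2/81: -0.0247 × log₂(0.0247) = 0.1318
  p(2,1)=4/81: -0.0494 × log₂(0.0494) = 0.2143
  p(2,2)=1/27: -0.0370 × log₂(0.0370) = 0.1761
H(X,Y) = 2.7549 bits


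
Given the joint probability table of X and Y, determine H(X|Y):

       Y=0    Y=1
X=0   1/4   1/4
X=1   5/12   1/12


H(X|Y) = Σ_y p(y) H(X|Y=y)
  p(Y=0) = 2/3, H(X|Y=0) = 0.9544
  p(Y=1) = 1/3, H(X|Y=1) = 0.8113
H(X|Y) = 0.6667×0.9544 + 0.3333×0.8113 = 0.9067 bits


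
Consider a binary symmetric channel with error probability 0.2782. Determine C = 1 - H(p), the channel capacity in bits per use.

For BSC with error probability p:
C = 1 - H(p) where H(p) is binary entropy
H(0.2782) = -0.2782 × log₂(0.2782) - 0.7218 × log₂(0.7218)
H(p) = 0.8530
C = 1 - 0.8530 = 0.1470 bits/use


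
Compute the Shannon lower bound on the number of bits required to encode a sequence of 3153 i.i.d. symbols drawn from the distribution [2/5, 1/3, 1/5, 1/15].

Entropy H = 1.7819 bits/symbol
Minimum bits = H × n = 1.7819 × 3153
= 5618.45 bits


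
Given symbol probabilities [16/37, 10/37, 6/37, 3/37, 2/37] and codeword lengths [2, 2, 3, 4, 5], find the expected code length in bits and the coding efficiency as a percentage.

Average length L = Σ p_i × l_i = 2.4865 bits
Entropy H = 1.9802 bits
Efficiency η = H/L × 100% = 79.64%


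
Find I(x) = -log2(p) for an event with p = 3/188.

Information content I(x) = -log₂(p(x))
I = -log₂(3/188) = -log₂(0.0160)
I = 5.9696 bits


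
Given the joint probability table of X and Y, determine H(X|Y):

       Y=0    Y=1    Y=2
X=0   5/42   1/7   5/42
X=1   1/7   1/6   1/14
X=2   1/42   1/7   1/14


H(X|Y) = Σ_y p(y) H(X|Y=y)
  p(Y=0) = 2/7, H(X|Y=0) = 1.3250
  p(Y=1) = 19/42, H(X|Y=1) = 1.5810
  p(Y=2) = 11/42, H(X|Y=2) = 1.5395
H(X|Y) = 0.2857×1.3250 + 0.4524×1.5810 + 0.2619×1.5395 = 1.4970 bits


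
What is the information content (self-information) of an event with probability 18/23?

Information content I(x) = -log₂(p(x))
I = -log₂(18/23) = -log₂(0.7826)
I = 0.3536 bits


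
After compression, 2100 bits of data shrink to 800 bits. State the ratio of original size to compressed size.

Compression ratio = Original / Compressed
= 2100 / 800 = 2.62:1


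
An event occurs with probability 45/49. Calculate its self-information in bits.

Information content I(x) = -log₂(p(x))
I = -log₂(45/49) = -log₂(0.9184)
I = 0.1229 bits


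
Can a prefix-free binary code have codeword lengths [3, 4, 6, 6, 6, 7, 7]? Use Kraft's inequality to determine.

Kraft inequality: Σ 2^(-l_i) ≤ 1 for prefix-free code
Calculating: 2^(-3) + 2^(-4) + 2^(-6) + 2^(-6) + 2^(-6) + 2^(-7) + 2^(-7)
= 0.125 + 0.0625 + 0.015625 + 0.015625 + 0.015625 + 0.0078125 + 0.0078125
= 0.2500
Since 0.2500 ≤ 1, prefix-free code exists


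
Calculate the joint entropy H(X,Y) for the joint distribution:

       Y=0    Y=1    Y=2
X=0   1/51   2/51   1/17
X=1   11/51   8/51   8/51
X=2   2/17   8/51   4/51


H(X,Y) = -Σ p(x,y) log₂ p(x,y)
  p(0,0)=1/51: -0.0196 × log₂(0.0196) = 0.1112
  p(0,1)=2/51: -0.0392 × log₂(0.0392) = 0.1832
  p(0,2)=1/17: -0.0588 × log₂(0.0588) = 0.2404
  p(1,0)=11/51: -0.2157 × log₂(0.2157) = 0.4773
  p(1,1)=8/51: -0.1569 × log₂(0.1569) = 0.4192
  p(1,2)=8/51: -0.1569 × log₂(0.1569) = 0.4192
  p(2,0)=2/17: -0.1176 × log₂(0.1176) = 0.3632
  p(2,1)=8/51: -0.1569 × log₂(0.1569) = 0.4192
  p(2,2)=4/51: -0.0784 × log₂(0.0784) = 0.2880
H(X,Y) = 2.9211 bits


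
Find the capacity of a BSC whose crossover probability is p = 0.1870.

For BSC with error probability p:
C = 1 - H(p) where H(p) is binary entropy
H(0.1870) = -0.1870 × log₂(0.1870) - 0.8130 × log₂(0.8130)
H(p) = 0.6952
C = 1 - 0.6952 = 0.3048 bits/use


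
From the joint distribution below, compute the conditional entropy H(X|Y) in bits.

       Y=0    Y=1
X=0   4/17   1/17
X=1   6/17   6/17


H(X|Y) = Σ_y p(y) H(X|Y=y)
  p(Y=0) = 10/17, H(X|Y=0) = 0.9710
  p(Y=1) = 7/17, H(X|Y=1) = 0.5917
H(X|Y) = 0.5882×0.9710 + 0.4118×0.5917 = 0.8148 bits


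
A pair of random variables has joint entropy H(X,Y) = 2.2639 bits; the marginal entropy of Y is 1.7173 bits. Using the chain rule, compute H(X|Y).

Chain rule: H(X,Y) = H(X|Y) + H(Y)
H(X|Y) = H(X,Y) - H(Y) = 2.2639 - 1.7173 = 0.5466 bits


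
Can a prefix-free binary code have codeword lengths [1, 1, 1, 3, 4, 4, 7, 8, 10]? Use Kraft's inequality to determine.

Kraft inequality: Σ 2^(-l_i) ≤ 1 for prefix-free code
Calculating: 2^(-1) + 2^(-1) + 2^(-1) + 2^(-3) + 2^(-4) + 2^(-4) + 2^(-7) + 2^(-8) + 2^(-10)
= 0.5 + 0.5 + 0.5 + 0.125 + 0.0625 + 0.0625 + 0.0078125 + 0.00390625 + 0.0009765625
= 1.7627
Since 1.7627 > 1, prefix-free code does not exist


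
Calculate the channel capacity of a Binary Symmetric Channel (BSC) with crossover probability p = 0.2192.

For BSC with error probability p:
C = 1 - H(p) where H(p) is binary entropy
H(0.2192) = -0.2192 × log₂(0.2192) - 0.7808 × log₂(0.7808)
H(p) = 0.7587
C = 1 - 0.7587 = 0.2413 bits/use


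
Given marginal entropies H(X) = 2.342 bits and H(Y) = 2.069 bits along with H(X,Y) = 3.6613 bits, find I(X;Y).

I(X;Y) = H(X) + H(Y) - H(X,Y)
I(X;Y) = 2.342 + 2.069 - 3.6613 = 0.7497 bits


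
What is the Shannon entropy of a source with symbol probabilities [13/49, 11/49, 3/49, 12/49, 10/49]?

H(X) = -Σ p(x) log₂ p(x)
  -13/49 × log₂(13/49) = 0.5079
  -11/49 × log₂(11/49) = 0.4838
  -3/49 × log₂(3/49) = 0.2467
  -12/49 × log₂(12/49) = 0.4971
  -10/49 × log₂(10/49) = 0.4679
H(X) = 2.2034 bits


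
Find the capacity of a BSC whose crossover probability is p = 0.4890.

For BSC with error probability p:
C = 1 - H(p) where H(p) is binary entropy
H(0.4890) = -0.4890 × log₂(0.4890) - 0.5110 × log₂(0.5110)
H(p) = 0.9997
C = 1 - 0.9997 = 0.0003 bits/use


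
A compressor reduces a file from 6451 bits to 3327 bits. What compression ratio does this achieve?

Compression ratio = Original / Compressed
= 6451 / 3327 = 1.94:1


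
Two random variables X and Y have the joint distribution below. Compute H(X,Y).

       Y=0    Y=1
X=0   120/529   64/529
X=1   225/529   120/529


H(X,Y) = -Σ p(x,y) log₂ p(x,y)
  p(0,0)=120/529: -0.2268 × log₂(0.2268) = 0.4855
  p(0,1)=64/529: -0.1210 × log₂(0.1210) = 0.3687
  p(1,0)=225/529: -0.4253 × log₂(0.4253) = 0.5246
  p(1,1)=120/529: -0.2268 × log₂(0.2268) = 0.4855
H(X,Y) = 1.8642 bits


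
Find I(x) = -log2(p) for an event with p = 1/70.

Information content I(x) = -log₂(p(x))
I = -log₂(1/70) = -log₂(0.0143)
I = 6.1293 bits


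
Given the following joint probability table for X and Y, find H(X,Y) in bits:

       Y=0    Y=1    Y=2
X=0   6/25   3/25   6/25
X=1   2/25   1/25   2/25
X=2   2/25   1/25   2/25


H(X,Y) = -Σ p(x,y) log₂ p(x,y)
  p(0,0)=6/25: -0.2400 × log₂(0.2400) = 0.4941
  p(0,1)=3/25: -0.1200 × log₂(0.1200) = 0.3671
  p(0,2)=6/25: -0.2400 × log₂(0.2400) = 0.4941
  p(1,0)=2/25: -0.0800 × log₂(0.0800) = 0.2915
  p(1,1)=1/25: -0.0400 × log₂(0.0400) = 0.1858
  p(1,2)=2/25: -0.0800 × log₂(0.0800) = 0.2915
  p(2,0)=2/25: -0.0800 × log₂(0.0800) = 0.2915
  p(2,1)=1/25: -0.0400 × log₂(0.0400) = 0.1858
  p(2,2)=2/25: -0.0800 × log₂(0.0800) = 0.2915
H(X,Y) = 2.8929 bits


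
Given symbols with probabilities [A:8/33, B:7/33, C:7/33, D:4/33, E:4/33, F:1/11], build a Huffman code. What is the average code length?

Huffman tree construction:
Combine smallest probabilities repeatedly
Resulting codes:
  A: 10 (length 2)
  B: 111 (length 3)
  C: 00 (length 2)
  D: 011 (length 3)
  E: 110 (length 3)
  F: 010 (length 3)
Average length = Σ p(s) × length(s) = 2.5455 bits


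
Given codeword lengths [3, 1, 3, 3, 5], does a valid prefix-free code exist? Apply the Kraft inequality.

Kraft inequality: Σ 2^(-l_i) ≤ 1 for prefix-free code
Calculating: 2^(-3) + 2^(-1) + 2^(-3) + 2^(-3) + 2^(-5)
= 0.125 + 0.5 + 0.125 + 0.125 + 0.03125
= 0.9062
Since 0.9062 ≤ 1, prefix-free code exists


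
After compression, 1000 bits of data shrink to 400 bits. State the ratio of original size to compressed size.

Compression ratio = Original / Compressed
= 1000 / 400 = 2.50:1


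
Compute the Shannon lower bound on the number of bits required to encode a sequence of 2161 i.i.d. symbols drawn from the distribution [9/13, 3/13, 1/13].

Entropy H = 1.1401 bits/symbol
Minimum bits = H × n = 1.1401 × 2161
= 2463.79 bits


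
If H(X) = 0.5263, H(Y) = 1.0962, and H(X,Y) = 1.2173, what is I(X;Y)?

I(X;Y) = H(X) + H(Y) - H(X,Y)
I(X;Y) = 0.5263 + 1.0962 - 1.2173 = 0.4052 bits


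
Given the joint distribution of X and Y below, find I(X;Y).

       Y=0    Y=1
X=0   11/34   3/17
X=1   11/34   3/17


H(X) = 1.0000, H(Y) = 0.9367, H(X,Y) = 1.9367
I(X;Y) = H(X) + H(Y) - H(X,Y) = 0.0000 bits


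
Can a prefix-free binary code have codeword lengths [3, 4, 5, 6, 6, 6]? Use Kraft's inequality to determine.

Kraft inequality: Σ 2^(-l_i) ≤ 1 for prefix-free code
Calculating: 2^(-3) + 2^(-4) + 2^(-5) + 2^(-6) + 2^(-6) + 2^(-6)
= 0.125 + 0.0625 + 0.03125 + 0.015625 + 0.015625 + 0.015625
= 0.2656
Since 0.2656 ≤ 1, prefix-free code exists


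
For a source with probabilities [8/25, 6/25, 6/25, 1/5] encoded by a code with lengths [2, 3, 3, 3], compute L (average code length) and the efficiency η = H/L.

Average length L = Σ p_i × l_i = 2.6800 bits
Entropy H = 1.9787 bits
Efficiency η = H/L × 100% = 73.83%


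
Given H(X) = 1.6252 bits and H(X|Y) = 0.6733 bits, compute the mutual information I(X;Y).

I(X;Y) = H(X) - H(X|Y)
I(X;Y) = 1.6252 - 0.6733 = 0.9519 bits


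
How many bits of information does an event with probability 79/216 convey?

Information content I(x) = -log₂(p(x))
I = -log₂(79/216) = -log₂(0.3657)
I = 1.4511 bits


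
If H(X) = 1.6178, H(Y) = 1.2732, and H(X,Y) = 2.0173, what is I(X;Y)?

I(X;Y) = H(X) + H(Y) - H(X,Y)
I(X;Y) = 1.6178 + 1.2732 - 2.0173 = 0.8737 bits


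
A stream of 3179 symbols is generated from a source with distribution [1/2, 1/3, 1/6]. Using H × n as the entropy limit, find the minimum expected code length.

Entropy H = 1.4591 bits/symbol
Minimum bits = H × n = 1.4591 × 3179
= 4638.63 bits


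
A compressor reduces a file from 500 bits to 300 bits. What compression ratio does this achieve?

Compression ratio = Original / Compressed
= 500 / 300 = 1.67:1


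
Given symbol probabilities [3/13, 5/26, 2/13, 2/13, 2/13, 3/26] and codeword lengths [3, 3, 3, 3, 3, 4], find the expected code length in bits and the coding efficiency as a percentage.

Average length L = Σ p_i × l_i = 3.1154 bits
Entropy H = 2.5514 bits
Efficiency η = H/L × 100% = 81.90%


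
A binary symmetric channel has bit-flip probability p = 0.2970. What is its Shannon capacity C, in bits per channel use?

For BSC with error probability p:
C = 1 - H(p) where H(p) is binary entropy
H(0.2970) = -0.2970 × log₂(0.2970) - 0.7030 × log₂(0.7030)
H(p) = 0.8776
C = 1 - 0.8776 = 0.1224 bits/use


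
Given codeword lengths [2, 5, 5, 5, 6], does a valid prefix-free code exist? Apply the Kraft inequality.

Kraft inequality: Σ 2^(-l_i) ≤ 1 for prefix-free code
Calculating: 2^(-2) + 2^(-5) + 2^(-5) + 2^(-5) + 2^(-6)
= 0.25 + 0.03125 + 0.03125 + 0.03125 + 0.015625
= 0.3594
Since 0.3594 ≤ 1, prefix-free code exists


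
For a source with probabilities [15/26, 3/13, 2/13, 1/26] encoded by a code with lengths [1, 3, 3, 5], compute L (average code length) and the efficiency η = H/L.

Average length L = Σ p_i × l_i = 1.9231 bits
Entropy H = 1.5422 bits
Efficiency η = H/L × 100% = 80.20%


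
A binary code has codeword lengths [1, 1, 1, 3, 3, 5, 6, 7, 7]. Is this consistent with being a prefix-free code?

Kraft inequality: Σ 2^(-l_i) ≤ 1 for prefix-free code
Calculating: 2^(-1) + 2^(-1) + 2^(-1) + 2^(-3) + 2^(-3) + 2^(-5) + 2^(-6) + 2^(-7) + 2^(-7)
= 0.5 + 0.5 + 0.5 + 0.125 + 0.125 + 0.03125 + 0.015625 + 0.0078125 + 0.0078125
= 1.8125
Since 1.8125 > 1, prefix-free code does not exist


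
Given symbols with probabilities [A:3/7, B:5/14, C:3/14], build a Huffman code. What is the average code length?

Huffman tree construction:
Combine smallest probabilities repeatedly
Resulting codes:
  A: 0 (length 1)
  B: 11 (length 2)
  C: 10 (length 2)
Average length = Σ p(s) × length(s) = 1.5714 bits


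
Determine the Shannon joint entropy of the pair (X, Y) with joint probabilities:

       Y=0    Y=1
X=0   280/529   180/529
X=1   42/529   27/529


H(X,Y) = -Σ p(x,y) log₂ p(x,y)
  p(0,0)=280/529: -0.5293 × log₂(0.5293) = 0.4858
  p(0,1)=180/529: -0.3403 × log₂(0.3403) = 0.5292
  p(1,0)=42/529: -0.0794 × log₂(0.0794) = 0.2902
  p(1,1)=27/529: -0.0510 × log₂(0.0510) = 0.2191
H(X,Y) = 1.5243 bits


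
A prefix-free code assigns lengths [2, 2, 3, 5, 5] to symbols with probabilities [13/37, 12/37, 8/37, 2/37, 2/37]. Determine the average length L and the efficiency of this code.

Average length L = Σ p_i × l_i = 2.5405 bits
Entropy H = 1.9899 bits
Efficiency η = H/L × 100% = 78.32%


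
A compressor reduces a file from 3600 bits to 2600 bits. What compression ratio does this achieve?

Compression ratio = Original / Compressed
= 3600 / 2600 = 1.38:1


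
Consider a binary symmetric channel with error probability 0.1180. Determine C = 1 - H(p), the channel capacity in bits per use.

For BSC with error probability p:
C = 1 - H(p) where H(p) is binary entropy
H(0.1180) = -0.1180 × log₂(0.1180) - 0.8820 × log₂(0.8820)
H(p) = 0.5236
C = 1 - 0.5236 = 0.4764 bits/use


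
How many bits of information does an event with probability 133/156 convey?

Information content I(x) = -log₂(p(x))
I = -log₂(133/156) = -log₂(0.8526)
I = 0.2301 bits


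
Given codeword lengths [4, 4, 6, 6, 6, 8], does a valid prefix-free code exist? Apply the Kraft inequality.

Kraft inequality: Σ 2^(-l_i) ≤ 1 for prefix-free code
Calculating: 2^(-4) + 2^(-4) + 2^(-6) + 2^(-6) + 2^(-6) + 2^(-8)
= 0.0625 + 0.0625 + 0.015625 + 0.015625 + 0.015625 + 0.00390625
= 0.1758
Since 0.1758 ≤ 1, prefix-free code exists


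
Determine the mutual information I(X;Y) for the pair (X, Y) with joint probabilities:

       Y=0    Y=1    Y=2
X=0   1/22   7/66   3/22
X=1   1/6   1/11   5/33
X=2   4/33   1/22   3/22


H(X) = 1.5666, H(Y) = 1.5487, H(X,Y) = 3.0595
I(X;Y) = H(X) + H(Y) - H(X,Y) = 0.0559 bits


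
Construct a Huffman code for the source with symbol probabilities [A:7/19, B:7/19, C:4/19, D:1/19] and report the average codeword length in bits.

Huffman tree construction:
Combine smallest probabilities repeatedly
Resulting codes:
  A: 11 (length 2)
  B: 0 (length 1)
  C: 101 (length 3)
  D: 100 (length 3)
Average length = Σ p(s) × length(s) = 1.8947 bits


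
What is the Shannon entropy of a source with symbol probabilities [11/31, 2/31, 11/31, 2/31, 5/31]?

H(X) = -Σ p(x) log₂ p(x)
  -11/31 × log₂(11/31) = 0.5304
  -2/31 × log₂(2/31) = 0.2551
  -11/31 × log₂(11/31) = 0.5304
  -2/31 × log₂(2/31) = 0.2551
  -5/31 × log₂(5/31) = 0.4246
H(X) = 1.9956 bits


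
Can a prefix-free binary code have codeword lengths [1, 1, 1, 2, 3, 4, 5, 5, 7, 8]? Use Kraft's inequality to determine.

Kraft inequality: Σ 2^(-l_i) ≤ 1 for prefix-free code
Calculating: 2^(-1) + 2^(-1) + 2^(-1) + 2^(-2) + 2^(-3) + 2^(-4) + 2^(-5) + 2^(-5) + 2^(-7) + 2^(-8)
= 0.5 + 0.5 + 0.5 + 0.25 + 0.125 + 0.0625 + 0.03125 + 0.03125 + 0.0078125 + 0.00390625
= 2.0117
Since 2.0117 > 1, prefix-free code does not exist


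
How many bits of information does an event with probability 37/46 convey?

Information content I(x) = -log₂(p(x))
I = -log₂(37/46) = -log₂(0.8043)
I = 0.3141 bits


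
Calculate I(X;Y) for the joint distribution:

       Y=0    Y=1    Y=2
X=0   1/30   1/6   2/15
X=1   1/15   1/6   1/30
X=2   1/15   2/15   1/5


H(X) = 1.5656, H(Y) = 1.4747, H(X,Y) = 2.9493
I(X;Y) = H(X) + H(Y) - H(X,Y) = 0.0910 bits


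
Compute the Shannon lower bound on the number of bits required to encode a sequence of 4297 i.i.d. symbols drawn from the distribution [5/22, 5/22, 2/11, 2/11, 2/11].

Entropy H = 2.3131 bits/symbol
Minimum bits = H × n = 2.3131 × 4297
= 9939.39 bits


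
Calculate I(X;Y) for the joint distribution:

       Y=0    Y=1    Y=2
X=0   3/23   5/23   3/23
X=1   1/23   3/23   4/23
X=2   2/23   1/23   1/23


H(X) = 1.4777, H(Y) = 1.5653, H(X,Y) = 2.9638
I(X;Y) = H(X) + H(Y) - H(X,Y) = 0.0793 bits


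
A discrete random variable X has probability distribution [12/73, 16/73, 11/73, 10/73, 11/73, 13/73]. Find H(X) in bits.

H(X) = -Σ p(x) log₂ p(x)
  -12/73 × log₂(12/73) = 0.4282
  -16/73 × log₂(16/73) = 0.4800
  -11/73 × log₂(11/73) = 0.4114
  -10/73 × log₂(10/73) = 0.3929
  -11/73 × log₂(11/73) = 0.4114
  -13/73 × log₂(13/73) = 0.4433
H(X) = 2.5672 bits


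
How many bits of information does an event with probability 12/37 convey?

Information content I(x) = -log₂(p(x))
I = -log₂(12/37) = -log₂(0.3243)
I = 1.6245 bits


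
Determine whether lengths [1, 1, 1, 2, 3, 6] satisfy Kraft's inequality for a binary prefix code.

Kraft inequality: Σ 2^(-l_i) ≤ 1 for prefix-free code
Calculating: 2^(-1) + 2^(-1) + 2^(-1) + 2^(-2) + 2^(-3) + 2^(-6)
= 0.5 + 0.5 + 0.5 + 0.25 + 0.125 + 0.015625
= 1.8906
Since 1.8906 > 1, prefix-free code does not exist


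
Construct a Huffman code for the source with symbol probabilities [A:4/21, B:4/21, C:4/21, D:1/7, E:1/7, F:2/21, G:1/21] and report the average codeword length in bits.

Huffman tree construction:
Combine smallest probabilities repeatedly
Resulting codes:
  A: 111 (length 3)
  B: 00 (length 2)
  C: 01 (length 2)
  D: 100 (length 3)
  E: 101 (length 3)
  F: 1101 (length 4)
  G: 1100 (length 4)
Average length = Σ p(s) × length(s) = 2.7619 bits


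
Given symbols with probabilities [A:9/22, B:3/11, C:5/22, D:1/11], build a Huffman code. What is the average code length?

Huffman tree construction:
Combine smallest probabilities repeatedly
Resulting codes:
  A: 0 (length 1)
  B: 10 (length 2)
  C: 111 (length 3)
  D: 110 (length 3)
Average length = Σ p(s) × length(s) = 1.9091 bits


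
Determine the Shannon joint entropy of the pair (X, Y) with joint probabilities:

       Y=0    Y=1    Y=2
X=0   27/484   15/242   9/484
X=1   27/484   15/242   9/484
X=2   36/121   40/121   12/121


H(X,Y) = -Σ p(x,y) log₂ p(x,y)
  p(0,0)=27/484: -0.0558 × log₂(0.0558) = 0.2323
  p(0,1)=15/242: -0.0620 × log₂(0.0620) = 0.2487
  p(0,2)=9/484: -0.0186 × log₂(0.0186) = 0.1069
  p(1,0)=27/484: -0.0558 × log₂(0.0558) = 0.2323
  p(1,1)=15/242: -0.0620 × log₂(0.0620) = 0.2487
  p(1,2)=9/484: -0.0186 × log₂(0.0186) = 0.1069
  p(2,0)=36/121: -0.2975 × log₂(0.2975) = 0.5203
  p(2,1)=40/121: -0.3306 × log₂(0.3306) = 0.5279
  p(2,2)=12/121: -0.0992 × log₂(0.0992) = 0.3306
H(X,Y) = 2.5546 bits


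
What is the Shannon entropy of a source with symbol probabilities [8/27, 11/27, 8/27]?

H(X) = -Σ p(x) log₂ p(x)
  -8/27 × log₂(8/27) = 0.5200
  -11/27 × log₂(11/27) = 0.5278
  -8/27 × log₂(8/27) = 0.5200
H(X) = 1.5677 bits


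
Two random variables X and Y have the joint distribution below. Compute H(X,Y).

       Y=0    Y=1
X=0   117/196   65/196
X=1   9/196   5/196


H(X,Y) = -Σ p(x,y) log₂ p(x,y)
  p(0,0)=117/196: -0.5969 × log₂(0.5969) = 0.4443
  p(0,1)=65/196: -0.3316 × log₂(0.3316) = 0.5281
  p(1,0)=9/196: -0.0459 × log₂(0.0459) = 0.2041
  p(1,1)=5/196: -0.0255 × log₂(0.0255) = 0.1350
H(X,Y) = 1.3115 bits


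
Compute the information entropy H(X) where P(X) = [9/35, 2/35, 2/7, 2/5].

H(X) = -Σ p(x) log₂ p(x)
  -9/35 × log₂(9/35) = 0.5038
  -2/35 × log₂(2/35) = 0.2360
  -2/7 × log₂(2/7) = 0.5164
  -2/5 × log₂(2/5) = 0.5288
H(X) = 1.7850 bits


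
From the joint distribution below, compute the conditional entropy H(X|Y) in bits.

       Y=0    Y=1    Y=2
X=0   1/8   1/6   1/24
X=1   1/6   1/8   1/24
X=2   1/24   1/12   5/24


H(X|Y) = Σ_y p(y) H(X|Y=y)
  p(Y=0) = 1/3, H(X|Y=0) = 1.4056
  p(Y=1) = 3/8, H(X|Y=1) = 1.5305
  p(Y=2) = 7/24, H(X|Y=2) = 1.1488
H(X|Y) = 0.3333×1.4056 + 0.3750×1.5305 + 0.2917×1.1488 = 1.3776 bits


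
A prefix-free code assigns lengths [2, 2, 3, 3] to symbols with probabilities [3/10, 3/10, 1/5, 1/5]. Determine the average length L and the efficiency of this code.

Average length L = Σ p_i × l_i = 2.4000 bits
Entropy H = 1.9710 bits
Efficiency η = H/L × 100% = 82.12%


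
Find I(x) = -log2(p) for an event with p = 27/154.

Information content I(x) = -log₂(p(x))
I = -log₂(27/154) = -log₂(0.1753)
I = 2.5119 bits


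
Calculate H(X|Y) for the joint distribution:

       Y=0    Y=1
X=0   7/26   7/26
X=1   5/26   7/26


H(X|Y) = Σ_y p(y) H(X|Y=y)
  p(Y=0) = 6/13, H(X|Y=0) = 0.9799
  p(Y=1) = 7/13, H(X|Y=1) = 1.0000
H(X|Y) = 0.4615×0.9799 + 0.5385×1.0000 = 0.9907 bits


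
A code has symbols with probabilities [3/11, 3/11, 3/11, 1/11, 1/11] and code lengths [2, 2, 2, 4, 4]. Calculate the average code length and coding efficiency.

Average length L = Σ p_i × l_i = 2.3636 bits
Entropy H = 2.1626 bits
Efficiency η = H/L × 100% = 91.50%


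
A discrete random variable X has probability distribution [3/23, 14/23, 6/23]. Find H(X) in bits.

H(X) = -Σ p(x) log₂ p(x)
  -3/23 × log₂(3/23) = 0.3833
  -14/23 × log₂(14/23) = 0.4360
  -6/23 × log₂(6/23) = 0.5057
H(X) = 1.3250 bits


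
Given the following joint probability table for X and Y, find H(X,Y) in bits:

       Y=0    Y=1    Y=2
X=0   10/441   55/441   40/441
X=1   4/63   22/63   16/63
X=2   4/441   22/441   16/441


H(X,Y) = -Σ p(x,y) log₂ p(x,y)
  p(0,0)=10/441: -0.0227 × log₂(0.0227) = 0.1239
  p(0,1)=55/441: -0.1247 × log₂(0.1247) = 0.3746
  p(0,2)=40/441: -0.0907 × log₂(0.0907) = 0.3141
  p(1,0)=4/63: -0.0635 × log₂(0.0635) = 0.2525
  p(1,1)=22/63: -0.3492 × log₂(0.3492) = 0.5300
  p(1,2)=16/63: -0.2540 × log₂(0.2540) = 0.5022
  p(2,0)=4/441: -0.0091 × log₂(0.0091) = 0.0615
  p(2,1)=22/441: -0.0499 × log₂(0.0499) = 0.2158
  p(2,2)=16/441: -0.0363 × log₂(0.0363) = 0.1736
H(X,Y) = 2.5481 bits


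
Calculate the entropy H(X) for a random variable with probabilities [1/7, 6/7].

H(X) = -Σ p(x) log₂ p(x)
  -1/7 × log₂(1/7) = 0.4011
  -6/7 × log₂(6/7) = 0.1906
H(X) = 0.5917 bits


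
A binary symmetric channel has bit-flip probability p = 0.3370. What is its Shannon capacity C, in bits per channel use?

For BSC with error probability p:
C = 1 - H(p) where H(p) is binary entropy
H(0.3370) = -0.3370 × log₂(0.3370) - 0.6630 × log₂(0.6630)
H(p) = 0.9219
C = 1 - 0.9219 = 0.0781 bits/use


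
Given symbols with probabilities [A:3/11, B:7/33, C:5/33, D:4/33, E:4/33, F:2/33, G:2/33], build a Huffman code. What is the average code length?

Huffman tree construction:
Combine smallest probabilities repeatedly
Resulting codes:
  A: 10 (length 2)
  B: 00 (length 2)
  C: 111 (length 3)
  D: 010 (length 3)
  E: 011 (length 3)
  F: 1100 (length 4)
  G: 1101 (length 4)
Average length = Σ p(s) × length(s) = 2.6364 bits


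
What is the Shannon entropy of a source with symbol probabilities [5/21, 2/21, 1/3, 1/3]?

H(X) = -Σ p(x) log₂ p(x)
  -5/21 × log₂(5/21) = 0.4929
  -2/21 × log₂(2/21) = 0.3231
  -1/3 × log₂(1/3) = 0.5283
  -1/3 × log₂(1/3) = 0.5283
H(X) = 1.8727 bits


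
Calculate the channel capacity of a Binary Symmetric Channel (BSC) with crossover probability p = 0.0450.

For BSC with error probability p:
C = 1 - H(p) where H(p) is binary entropy
H(0.0450) = -0.0450 × log₂(0.0450) - 0.9550 × log₂(0.9550)
H(p) = 0.2648
C = 1 - 0.2648 = 0.7352 bits/use


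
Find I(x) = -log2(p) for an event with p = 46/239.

Information content I(x) = -log₂(p(x))
I = -log₂(46/239) = -log₂(0.1925)
I = 2.3773 bits


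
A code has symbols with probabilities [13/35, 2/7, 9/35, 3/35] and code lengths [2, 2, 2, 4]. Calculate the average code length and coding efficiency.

Average length L = Σ p_i × l_i = 2.1714 bits
Entropy H = 1.8547 bits
Efficiency η = H/L × 100% = 85.42%


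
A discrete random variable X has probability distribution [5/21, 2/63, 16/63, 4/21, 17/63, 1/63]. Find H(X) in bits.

H(X) = -Σ p(x) log₂ p(x)
  -5/21 × log₂(5/21) = 0.4929
  -2/63 × log₂(2/63) = 0.1580
  -16/63 × log₂(16/63) = 0.5022
  -4/21 × log₂(4/21) = 0.4557
  -17/63 × log₂(17/63) = 0.5100
  -1/63 × log₂(1/63) = 0.0949
H(X) = 2.2136 bits


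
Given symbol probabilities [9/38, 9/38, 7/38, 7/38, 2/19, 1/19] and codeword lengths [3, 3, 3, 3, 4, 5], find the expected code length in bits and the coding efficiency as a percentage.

Average length L = Σ p_i × l_i = 3.2105 bits
Entropy H = 2.4489 bits
Efficiency η = H/L × 100% = 76.28%


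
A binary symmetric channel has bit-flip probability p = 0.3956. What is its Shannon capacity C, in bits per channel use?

For BSC with error probability p:
C = 1 - H(p) where H(p) is binary entropy
H(0.3956) = -0.3956 × log₂(0.3956) - 0.6044 × log₂(0.6044)
H(p) = 0.9683
C = 1 - 0.9683 = 0.0317 bits/use


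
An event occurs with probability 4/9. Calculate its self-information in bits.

Information content I(x) = -log₂(p(x))
I = -log₂(4/9) = -log₂(0.4444)
I = 1.1699 bits


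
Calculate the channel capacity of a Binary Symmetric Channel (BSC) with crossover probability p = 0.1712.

For BSC with error probability p:
C = 1 - H(p) where H(p) is binary entropy
H(0.1712) = -0.1712 × log₂(0.1712) - 0.8288 × log₂(0.8288)
H(p) = 0.6604
C = 1 - 0.6604 = 0.3396 bits/use


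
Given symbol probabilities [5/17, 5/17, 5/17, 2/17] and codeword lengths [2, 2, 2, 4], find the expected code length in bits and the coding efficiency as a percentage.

Average length L = Σ p_i × l_i = 2.2353 bits
Entropy H = 1.9211 bits
Efficiency η = H/L × 100% = 85.94%


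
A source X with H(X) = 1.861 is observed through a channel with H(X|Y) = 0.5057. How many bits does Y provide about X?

I(X;Y) = H(X) - H(X|Y)
I(X;Y) = 1.861 - 0.5057 = 1.3553 bits


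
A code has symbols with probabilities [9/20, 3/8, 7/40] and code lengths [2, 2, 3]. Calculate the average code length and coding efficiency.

Average length L = Σ p_i × l_i = 2.1750 bits
Entropy H = 1.4891 bits
Efficiency η = H/L × 100% = 68.46%


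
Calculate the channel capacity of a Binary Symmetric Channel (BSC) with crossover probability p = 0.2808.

For BSC with error probability p:
C = 1 - H(p) where H(p) is binary entropy
H(0.2808) = -0.2808 × log₂(0.2808) - 0.7192 × log₂(0.7192)
H(p) = 0.8565
C = 1 - 0.8565 = 0.1435 bits/use


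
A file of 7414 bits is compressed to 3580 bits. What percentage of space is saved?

Space savings = (1 - Compressed/Original) × 100%
= (1 - 3580/7414) × 100%
= 51.71%


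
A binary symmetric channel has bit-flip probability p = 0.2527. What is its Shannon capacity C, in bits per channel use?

For BSC with error probability p:
C = 1 - H(p) where H(p) is binary entropy
H(0.2527) = -0.2527 × log₂(0.2527) - 0.7473 × log₂(0.7473)
H(p) = 0.8155
C = 1 - 0.8155 = 0.1845 bits/use


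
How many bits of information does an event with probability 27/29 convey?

Information content I(x) = -log₂(p(x))
I = -log₂(27/29) = -log₂(0.9310)
I = 0.1031 bits


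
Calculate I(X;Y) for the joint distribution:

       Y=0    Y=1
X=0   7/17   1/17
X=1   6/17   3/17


H(X) = 0.9975, H(Y) = 0.7871, H(X,Y) = 1.7395
I(X;Y) = H(X) + H(Y) - H(X,Y) = 0.0452 bits


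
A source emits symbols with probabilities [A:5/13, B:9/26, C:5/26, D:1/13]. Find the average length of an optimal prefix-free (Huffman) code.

Huffman tree construction:
Combine smallest probabilities repeatedly
Resulting codes:
  A: 0 (length 1)
  B: 11 (length 2)
  C: 101 (length 3)
  D: 100 (length 3)
Average length = Σ p(s) × length(s) = 1.8846 bits


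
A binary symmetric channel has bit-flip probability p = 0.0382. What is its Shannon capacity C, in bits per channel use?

For BSC with error probability p:
C = 1 - H(p) where H(p) is binary entropy
H(0.0382) = -0.0382 × log₂(0.0382) - 0.9618 × log₂(0.9618)
H(p) = 0.2340
C = 1 - 0.2340 = 0.7660 bits/use


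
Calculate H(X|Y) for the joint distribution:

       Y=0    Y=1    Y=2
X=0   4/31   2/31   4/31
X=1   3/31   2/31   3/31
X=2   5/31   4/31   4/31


H(X|Y) = Σ_y p(y) H(X|Y=y)
  p(Y=0) = 12/31, H(X|Y=0) = 1.5546
  p(Y=1) = 8/31, H(X|Y=1) = 1.5000
  p(Y=2) = 11/31, H(X|Y=2) = 1.5726
H(X|Y) = 0.3871×1.5546 + 0.2581×1.5000 + 0.3548×1.5726 = 1.5469 bits


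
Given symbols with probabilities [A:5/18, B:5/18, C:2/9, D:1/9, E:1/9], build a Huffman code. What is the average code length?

Huffman tree construction:
Combine smallest probabilities repeatedly
Resulting codes:
  A: 10 (length 2)
  B: 11 (length 2)
  C: 00 (length 2)
  D: 010 (length 3)
  E: 011 (length 3)
Average length = Σ p(s) × length(s) = 2.2222 bits


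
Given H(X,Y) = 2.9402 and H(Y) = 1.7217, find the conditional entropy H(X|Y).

Chain rule: H(X,Y) = H(X|Y) + H(Y)
H(X|Y) = H(X,Y) - H(Y) = 2.9402 - 1.7217 = 1.2185 bits


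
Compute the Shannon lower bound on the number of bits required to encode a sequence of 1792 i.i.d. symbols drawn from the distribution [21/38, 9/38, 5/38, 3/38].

Entropy H = 1.6392 bits/symbol
Minimum bits = H × n = 1.6392 × 1792
= 2937.41 bits


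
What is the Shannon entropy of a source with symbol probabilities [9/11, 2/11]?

H(X) = -Σ p(x) log₂ p(x)
  -9/11 × log₂(9/11) = 0.2369
  -2/11 × log₂(2/11) = 0.4472
H(X) = 0.6840 bits


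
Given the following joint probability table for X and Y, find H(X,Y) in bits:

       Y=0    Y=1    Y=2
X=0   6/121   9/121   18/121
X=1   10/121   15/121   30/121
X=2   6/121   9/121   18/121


H(X,Y) = -Σ p(x,y) log₂ p(x,y)
  p(0,0)=6/121: -0.0496 × log₂(0.0496) = 0.2149
  p(0,1)=9/121: -0.0744 × log₂(0.0744) = 0.2788
  p(0,2)=18/121: -0.1488 × log₂(0.1488) = 0.4089
  p(1,0)=10/121: -0.0826 × log₂(0.0826) = 0.2973
  p(1,1)=15/121: -0.1240 × log₂(0.1240) = 0.3734
  p(1,2)=30/121: -0.2479 × log₂(0.2479) = 0.4988
  p(2,0)=6/121: -0.0496 × log₂(0.0496) = 0.2149
  p(2,1)=9/121: -0.0744 × log₂(0.0744) = 0.2788
  p(2,2)=18/121: -0.1488 × log₂(0.1488) = 0.4089
H(X,Y) = 2.9749 bits


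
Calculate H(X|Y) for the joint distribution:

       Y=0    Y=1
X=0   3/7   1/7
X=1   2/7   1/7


H(X|Y) = Σ_y p(y) H(X|Y=y)
  p(Y=0) = 5/7, H(X|Y=0) = 0.9710
  p(Y=1) = 2/7, H(X|Y=1) = 1.0000
H(X|Y) = 0.7143×0.9710 + 0.2857×1.0000 = 0.9793 bits


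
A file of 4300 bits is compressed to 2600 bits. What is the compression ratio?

Compression ratio = Original / Compressed
= 4300 / 2600 = 1.65:1


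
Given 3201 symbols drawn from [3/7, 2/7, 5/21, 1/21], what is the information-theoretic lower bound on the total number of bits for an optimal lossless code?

Entropy H = 1.7424 bits/symbol
Minimum bits = H × n = 1.7424 × 3201
= 5577.35 bits


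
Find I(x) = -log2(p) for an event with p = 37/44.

Information content I(x) = -log₂(p(x))
I = -log₂(37/44) = -log₂(0.8409)
I = 0.2500 bits


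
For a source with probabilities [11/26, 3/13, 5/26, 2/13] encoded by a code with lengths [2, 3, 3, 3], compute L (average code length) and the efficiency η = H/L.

Average length L = Σ p_i × l_i = 2.5769 bits
Entropy H = 1.8861 bits
Efficiency η = H/L × 100% = 73.19%


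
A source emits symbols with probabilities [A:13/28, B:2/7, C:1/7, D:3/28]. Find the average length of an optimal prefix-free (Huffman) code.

Huffman tree construction:
Combine smallest probabilities repeatedly
Resulting codes:
  A: 0 (length 1)
  B: 11 (length 2)
  C: 101 (length 3)
  D: 100 (length 3)
Average length = Σ p(s) × length(s) = 1.7857 bits


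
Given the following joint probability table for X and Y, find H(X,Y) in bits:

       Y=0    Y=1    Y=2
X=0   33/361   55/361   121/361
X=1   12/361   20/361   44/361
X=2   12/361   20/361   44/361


H(X,Y) = -Σ p(x,y) log₂ p(x,y)
  p(0,0)=33/361: -0.0914 × log₂(0.0914) = 0.3155
  p(0,1)=55/361: -0.1524 × log₂(0.1524) = 0.4136
  p(0,2)=121/361: -0.3352 × log₂(0.3352) = 0.5286
  p(1,0)=12/361: -0.0332 × log₂(0.0332) = 0.1632
  p(1,1)=20/361: -0.0554 × log₂(0.0554) = 0.2312
  p(1,2)=44/361: -0.1219 × log₂(0.1219) = 0.3701
  p(2,0)=12/361: -0.0332 × log₂(0.0332) = 0.1632
  p(2,1)=20/361: -0.0554 × log₂(0.0554) = 0.2312
  p(2,2)=44/361: -0.1219 × log₂(0.1219) = 0.3701
H(X,Y) = 2.7868 bits


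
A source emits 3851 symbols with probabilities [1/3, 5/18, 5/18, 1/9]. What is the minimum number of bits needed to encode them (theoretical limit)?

Entropy H = 1.9072 bits/symbol
Minimum bits = H × n = 1.9072 × 3851
= 7344.63 bits


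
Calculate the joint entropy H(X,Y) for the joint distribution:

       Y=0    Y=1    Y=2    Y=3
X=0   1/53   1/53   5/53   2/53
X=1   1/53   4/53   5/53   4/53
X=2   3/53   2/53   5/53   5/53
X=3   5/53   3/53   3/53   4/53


H(X,Y) = -Σ p(x,y) log₂ p(x,y)
  p(0,0)=1/53: -0.0189 × log₂(0.0189) = 0.1081
  p(0,1)=1/53: -0.0189 × log₂(0.0189) = 0.1081
  p(0,2)=5/53: -0.0943 × log₂(0.0943) = 0.3213
  p(0,3)=2/53: -0.0377 × log₂(0.0377) = 0.1784
  p(1,0)=1/53: -0.0189 × log₂(0.0189) = 0.1081
  p(1,1)=4/53: -0.0755 × log₂(0.0755) = 0.2814
  p(1,2)=5/53: -0.0943 × log₂(0.0943) = 0.3213
  p(1,3)=4/53: -0.0755 × log₂(0.0755) = 0.2814
  p(2,0)=3/53: -0.0566 × log₂(0.0566) = 0.2345
  p(2,1)=2/53: -0.0377 × log₂(0.0377) = 0.1784
  p(2,2)=5/53: -0.0943 × log₂(0.0943) = 0.3213
  p(2,3)=5/53: -0.0943 × log₂(0.0943) = 0.3213
  p(3,0)=5/53: -0.0943 × log₂(0.0943) = 0.3213
  p(3,1)=3/53: -0.0566 × log₂(0.0566) = 0.2345
  p(3,2)=3/53: -0.0566 × log₂(0.0566) = 0.2345
  p(3,3)=4/53: -0.0755 × log₂(0.0755) = 0.2814
H(X,Y) = 3.8352 bits


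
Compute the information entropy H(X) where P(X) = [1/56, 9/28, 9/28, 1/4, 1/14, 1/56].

H(X) = -Σ p(x) log₂ p(x)
  -1/56 × log₂(1/56) = 0.1037
  -9/28 × log₂(9/28) = 0.5263
  -9/28 × log₂(9/28) = 0.5263
  -1/4 × log₂(1/4) = 0.5000
  -1/14 × log₂(1/14) = 0.2720
  -1/56 × log₂(1/56) = 0.1037
H(X) = 2.0320 bits


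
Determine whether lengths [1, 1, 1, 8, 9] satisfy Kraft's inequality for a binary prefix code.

Kraft inequality: Σ 2^(-l_i) ≤ 1 for prefix-free code
Calculating: 2^(-1) + 2^(-1) + 2^(-1) + 2^(-8) + 2^(-9)
= 0.5 + 0.5 + 0.5 + 0.00390625 + 0.001953125
= 1.5059
Since 1.5059 > 1, prefix-free code does not exist


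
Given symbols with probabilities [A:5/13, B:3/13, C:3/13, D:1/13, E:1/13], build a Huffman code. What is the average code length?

Huffman tree construction:
Combine smallest probabilities repeatedly
Resulting codes:
  A: 11 (length 2)
  B: 01 (length 2)
  C: 10 (length 2)
  D: 000 (length 3)
  E: 001 (length 3)
Average length = Σ p(s) × length(s) = 2.1538 bits


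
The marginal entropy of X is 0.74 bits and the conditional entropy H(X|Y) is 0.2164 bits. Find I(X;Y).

I(X;Y) = H(X) - H(X|Y)
I(X;Y) = 0.74 - 0.2164 = 0.5236 bits


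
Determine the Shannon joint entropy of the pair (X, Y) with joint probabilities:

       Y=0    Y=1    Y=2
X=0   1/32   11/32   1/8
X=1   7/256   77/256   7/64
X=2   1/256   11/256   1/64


H(X,Y) = -Σ p(x,y) log₂ p(x,y)
  p(0,0)=1/32: -0.0312 × log₂(0.0312) = 0.1562
  p(0,1)=11/32: -0.3438 × log₂(0.3438) = 0.5296
  p(0,2)=1/8: -0.1250 × log₂(0.1250) = 0.3750
  p(1,0)=7/256: -0.0273 × log₂(0.0273) = 0.1420
  p(1,1)=77/256: -0.3008 × log₂(0.3008) = 0.5213
  p(1,2)=7/64: -0.1094 × log₂(0.1094) = 0.3492
  p(2,0)=1/256: -0.0039 × log₂(0.0039) = 0.0312
  p(2,1)=11/256: -0.0430 × log₂(0.0430) = 0.1951
  p(2,2)=1/64: -0.0156 × log₂(0.0156) = 0.0938
H(X,Y) = 2.3934 bits


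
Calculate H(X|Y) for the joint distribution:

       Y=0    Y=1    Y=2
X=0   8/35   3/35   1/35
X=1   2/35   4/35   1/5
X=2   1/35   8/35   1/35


H(X|Y) = Σ_y p(y) H(X|Y=y)
  p(Y=0) = 11/35, H(X|Y=0) = 1.0958
  p(Y=1) = 3/7, H(X|Y=1) = 1.4566
  p(Y=2) = 9/35, H(X|Y=2) = 0.9864
H(X|Y) = 0.3143×1.0958 + 0.4286×1.4566 + 0.2571×0.9864 = 1.2223 bits


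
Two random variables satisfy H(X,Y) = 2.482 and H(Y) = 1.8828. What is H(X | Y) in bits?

Chain rule: H(X,Y) = H(X|Y) + H(Y)
H(X|Y) = H(X,Y) - H(Y) = 2.482 - 1.8828 = 0.5992 bits


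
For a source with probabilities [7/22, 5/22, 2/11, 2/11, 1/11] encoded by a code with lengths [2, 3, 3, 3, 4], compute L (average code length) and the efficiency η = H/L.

Average length L = Σ p_i × l_i = 2.7727 bits
Entropy H = 2.2203 bits
Efficiency η = H/L × 100% = 80.08%


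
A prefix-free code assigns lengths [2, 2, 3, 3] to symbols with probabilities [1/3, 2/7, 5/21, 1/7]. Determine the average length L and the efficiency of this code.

Average length L = Σ p_i × l_i = 2.3810 bits
Entropy H = 1.9387 bits
Efficiency η = H/L × 100% = 81.43%


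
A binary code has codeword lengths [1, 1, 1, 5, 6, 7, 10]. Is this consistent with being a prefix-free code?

Kraft inequality: Σ 2^(-l_i) ≤ 1 for prefix-free code
Calculating: 2^(-1) + 2^(-1) + 2^(-1) + 2^(-5) + 2^(-6) + 2^(-7) + 2^(-10)
= 0.5 + 0.5 + 0.5 + 0.03125 + 0.015625 + 0.0078125 + 0.0009765625
= 1.5557
Since 1.5557 > 1, prefix-free code does not exist


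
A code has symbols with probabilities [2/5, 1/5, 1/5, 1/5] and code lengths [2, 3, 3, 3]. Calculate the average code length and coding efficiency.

Average length L = Σ p_i × l_i = 2.6000 bits
Entropy H = 1.9219 bits
Efficiency η = H/L × 100% = 73.92%


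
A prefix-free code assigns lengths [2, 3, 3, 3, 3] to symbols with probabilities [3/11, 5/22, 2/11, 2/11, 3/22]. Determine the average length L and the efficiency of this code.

Average length L = Σ p_i × l_i = 2.7273 bits
Entropy H = 2.2833 bits
Efficiency η = H/L × 100% = 83.72%


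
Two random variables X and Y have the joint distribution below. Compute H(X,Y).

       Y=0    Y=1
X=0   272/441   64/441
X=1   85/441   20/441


H(X,Y) = -Σ p(x,y) log₂ p(x,y)
  p(0,0)=272/441: -0.6168 × log₂(0.6168) = 0.4300
  p(0,1)=64/441: -0.1451 × log₂(0.1451) = 0.4041
  p(1,0)=85/441: -0.1927 × log₂(0.1927) = 0.4578
  p(1,1)=20/441: -0.0454 × log₂(0.0454) = 0.2024
H(X,Y) = 1.4943 bits


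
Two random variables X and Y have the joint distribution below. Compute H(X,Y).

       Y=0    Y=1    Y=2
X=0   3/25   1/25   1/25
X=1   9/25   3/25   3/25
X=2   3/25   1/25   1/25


H(X,Y) = -Σ p(x,y) log₂ p(x,y)
  p(0,0)=3/25: -0.1200 × log₂(0.1200) = 0.3671
  p(0,1)=1/25: -0.0400 × log₂(0.0400) = 0.1858
  p(0,2)=1/25: -0.0400 × log₂(0.0400) = 0.1858
  p(1,0)=9/25: -0.3600 × log₂(0.3600) = 0.5306
  p(1,1)=3/25: -0.1200 × log₂(0.1200) = 0.3671
  p(1,2)=3/25: -0.1200 × log₂(0.1200) = 0.3671
  p(2,0)=3/25: -0.1200 × log₂(0.1200) = 0.3671
  p(2,1)=1/25: -0.0400 × log₂(0.0400) = 0.1858
  p(2,2)=1/25: -0.0400 × log₂(0.0400) = 0.1858
H(X,Y) = 2.7419 bits
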